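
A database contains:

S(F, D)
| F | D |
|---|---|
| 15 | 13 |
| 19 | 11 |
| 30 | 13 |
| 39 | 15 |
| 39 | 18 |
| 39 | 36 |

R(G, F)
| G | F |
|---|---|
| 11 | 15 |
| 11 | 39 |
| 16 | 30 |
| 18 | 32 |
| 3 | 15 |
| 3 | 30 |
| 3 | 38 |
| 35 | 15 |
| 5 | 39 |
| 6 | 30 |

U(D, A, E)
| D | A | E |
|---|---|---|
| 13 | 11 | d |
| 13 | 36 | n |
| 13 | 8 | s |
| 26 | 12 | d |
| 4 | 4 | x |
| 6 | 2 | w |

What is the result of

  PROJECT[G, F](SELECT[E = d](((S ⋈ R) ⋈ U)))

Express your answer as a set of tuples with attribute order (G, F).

S ⋈ R (natural join on F): {(15, 13, 11), (15, 13, 3), (15, 13, 35), (30, 13, 16), (30, 13, 3), (30, 13, 6), (39, 15, 11), (39, 15, 5), (39, 18, 11), (39, 18, 5), (39, 36, 11), (39, 36, 5)}
(S ⋈ R) ⋈ U (natural join on D): {(15, 13, 11, 11, d), (15, 13, 11, 36, n), (15, 13, 11, 8, s), (15, 13, 3, 11, d), (15, 13, 3, 36, n), (15, 13, 3, 8, s), (15, 13, 35, 11, d), (15, 13, 35, 36, n), (15, 13, 35, 8, s), (30, 13, 16, 11, d), (30, 13, 16, 36, n), (30, 13, 16, 8, s), (30, 13, 3, 11, d), (30, 13, 3, 36, n), (30, 13, 3, 8, s), (30, 13, 6, 11, d), (30, 13, 6, 36, n), (30, 13, 6, 8, s)}
Filtering on E = d leaves {(15, 13, 11, 11, d), (15, 13, 3, 11, d), (15, 13, 35, 11, d), (30, 13, 16, 11, d), (30, 13, 3, 11, d), (30, 13, 6, 11, d)}.
π[G, F]: project onto (G, F) → {(11, 15), (16, 30), (3, 15), (3, 30), (35, 15), (6, 30)}

{(11, 15), (16, 30), (3, 15), (3, 30), (35, 15), (6, 30)}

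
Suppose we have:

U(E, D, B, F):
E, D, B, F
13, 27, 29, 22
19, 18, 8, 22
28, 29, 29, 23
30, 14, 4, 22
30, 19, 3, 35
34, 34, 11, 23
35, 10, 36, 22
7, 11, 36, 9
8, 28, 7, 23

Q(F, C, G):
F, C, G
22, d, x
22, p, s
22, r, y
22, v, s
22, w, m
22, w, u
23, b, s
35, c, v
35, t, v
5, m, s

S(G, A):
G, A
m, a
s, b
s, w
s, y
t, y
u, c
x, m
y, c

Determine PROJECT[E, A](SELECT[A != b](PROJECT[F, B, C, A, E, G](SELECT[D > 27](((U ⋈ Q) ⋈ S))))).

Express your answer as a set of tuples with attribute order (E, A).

{(28, w), (28, y), (34, w), (34, y), (8, w), (8, y)}

Joining U and Q on F yields {(13, 27, 29, 22, d, x), (13, 27, 29, 22, p, s), (13, 27, 29, 22, r, y), (13, 27, 29, 22, v, s), (13, 27, 29, 22, w, m), (13, 27, 29, 22, w, u), (19, 18, 8, 22, d, x), (19, 18, 8, 22, p, s), (19, 18, 8, 22, r, y), (19, 18, 8, 22, v, s), (19, 18, 8, 22, w, m), (19, 18, 8, 22, w, u), (28, 29, 29, 23, b, s), (30, 14, 4, 22, d, x), (30, 14, 4, 22, p, s), (30, 14, 4, 22, r, y), (30, 14, 4, 22, v, s), (30, 14, 4, 22, w, m), (30, 14, 4, 22, w, u), (30, 19, 3, 35, c, v), (30, 19, 3, 35, t, v), (34, 34, 11, 23, b, s), (35, 10, 36, 22, d, x), (35, 10, 36, 22, p, s), (35, 10, 36, 22, r, y), (35, 10, 36, 22, v, s), (35, 10, 36, 22, w, m), (35, 10, 36, 22, w, u), (8, 28, 7, 23, b, s)}.
Joining (U ⋈ Q) and S on G yields {(13, 27, 29, 22, d, x, m), (13, 27, 29, 22, p, s, b), (13, 27, 29, 22, p, s, w), (13, 27, 29, 22, p, s, y), (13, 27, 29, 22, r, y, c), (13, 27, 29, 22, v, s, b), (13, 27, 29, 22, v, s, w), (13, 27, 29, 22, v, s, y), (13, 27, 29, 22, w, m, a), (13, 27, 29, 22, w, u, c), (19, 18, 8, 22, d, x, m), (19, 18, 8, 22, p, s, b), (19, 18, 8, 22, p, s, w), (19, 18, 8, 22, p, s, y), (19, 18, 8, 22, r, y, c), (19, 18, 8, 22, v, s, b), (19, 18, 8, 22, v, s, w), (19, 18, 8, 22, v, s, y), (19, 18, 8, 22, w, m, a), (19, 18, 8, 22, w, u, c), (28, 29, 29, 23, b, s, b), (28, 29, 29, 23, b, s, w), (28, 29, 29, 23, b, s, y), (30, 14, 4, 22, d, x, m), (30, 14, 4, 22, p, s, b), (30, 14, 4, 22, p, s, w), (30, 14, 4, 22, p, s, y), (30, 14, 4, 22, r, y, c), (30, 14, 4, 22, v, s, b), (30, 14, 4, 22, v, s, w), (30, 14, 4, 22, v, s, y), (30, 14, 4, 22, w, m, a), (30, 14, 4, 22, w, u, c), (34, 34, 11, 23, b, s, b), (34, 34, 11, 23, b, s, w), (34, 34, 11, 23, b, s, y), (35, 10, 36, 22, d, x, m), (35, 10, 36, 22, p, s, b), (35, 10, 36, 22, p, s, w), (35, 10, 36, 22, p, s, y), (35, 10, 36, 22, r, y, c), (35, 10, 36, 22, v, s, b), (35, 10, 36, 22, v, s, w), (35, 10, 36, 22, v, s, y), (35, 10, 36, 22, w, m, a), (35, 10, 36, 22, w, u, c), (8, 28, 7, 23, b, s, b), (8, 28, 7, 23, b, s, w), (8, 28, 7, 23, b, s, y)}.
Apply σ_{D > 27}; surviving tuples: {(28, 29, 29, 23, b, s, b), (28, 29, 29, 23, b, s, w), (28, 29, 29, 23, b, s, y), (34, 34, 11, 23, b, s, b), (34, 34, 11, 23, b, s, w), (34, 34, 11, 23, b, s, y), (8, 28, 7, 23, b, s, b), (8, 28, 7, 23, b, s, w), (8, 28, 7, 23, b, s, y)}
Projecting to F, B, C, A, E, G: {(23, 11, b, b, 34, s), (23, 11, b, w, 34, s), (23, 11, b, y, 34, s), (23, 29, b, b, 28, s), (23, 29, b, w, 28, s), (23, 29, b, y, 28, s), (23, 7, b, b, 8, s), (23, 7, b, w, 8, s), (23, 7, b, y, 8, s)}
Apply σ_{A != b}; surviving tuples: {(23, 11, b, w, 34, s), (23, 11, b, y, 34, s), (23, 29, b, w, 28, s), (23, 29, b, y, 28, s), (23, 7, b, w, 8, s), (23, 7, b, y, 8, s)}
Projecting to E, A: {(28, w), (28, y), (34, w), (34, y), (8, w), (8, y)}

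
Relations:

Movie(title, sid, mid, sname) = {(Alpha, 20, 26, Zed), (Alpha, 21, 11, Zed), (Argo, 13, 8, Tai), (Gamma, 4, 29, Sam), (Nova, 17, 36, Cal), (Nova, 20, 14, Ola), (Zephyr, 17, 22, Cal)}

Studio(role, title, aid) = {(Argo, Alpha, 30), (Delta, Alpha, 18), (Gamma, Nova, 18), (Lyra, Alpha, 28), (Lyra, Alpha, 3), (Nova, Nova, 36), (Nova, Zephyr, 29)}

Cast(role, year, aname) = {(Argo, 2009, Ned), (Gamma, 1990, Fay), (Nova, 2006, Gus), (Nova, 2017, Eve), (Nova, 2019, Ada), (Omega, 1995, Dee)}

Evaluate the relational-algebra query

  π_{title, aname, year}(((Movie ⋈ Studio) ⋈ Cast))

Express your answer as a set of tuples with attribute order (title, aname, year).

{(Alpha, Ned, 2009), (Nova, Ada, 2019), (Nova, Eve, 2017), (Nova, Fay, 1990), (Nova, Gus, 2006), (Zephyr, Ada, 2019), (Zephyr, Eve, 2017), (Zephyr, Gus, 2006)}

Movie ⋈ Studio (natural join on title): {(Alpha, 20, 26, Zed, Argo, 30), (Alpha, 20, 26, Zed, Delta, 18), (Alpha, 20, 26, Zed, Lyra, 28), (Alpha, 20, 26, Zed, Lyra, 3), (Alpha, 21, 11, Zed, Argo, 30), (Alpha, 21, 11, Zed, Delta, 18), (Alpha, 21, 11, Zed, Lyra, 28), (Alpha, 21, 11, Zed, Lyra, 3), (Nova, 17, 36, Cal, Gamma, 18), (Nova, 17, 36, Cal, Nova, 36), (Nova, 20, 14, Ola, Gamma, 18), (Nova, 20, 14, Ola, Nova, 36), (Zephyr, 17, 22, Cal, Nova, 29)}
(Movie ⋈ Studio) ⋈ Cast (natural join on role): {(Alpha, 20, 26, Zed, Argo, 30, 2009, Ned), (Alpha, 21, 11, Zed, Argo, 30, 2009, Ned), (Nova, 17, 36, Cal, Gamma, 18, 1990, Fay), (Nova, 17, 36, Cal, Nova, 36, 2006, Gus), (Nova, 17, 36, Cal, Nova, 36, 2017, Eve), (Nova, 17, 36, Cal, Nova, 36, 2019, Ada), (Nova, 20, 14, Ola, Gamma, 18, 1990, Fay), (Nova, 20, 14, Ola, Nova, 36, 2006, Gus), (Nova, 20, 14, Ola, Nova, 36, 2017, Eve), (Nova, 20, 14, Ola, Nova, 36, 2019, Ada), (Zephyr, 17, 22, Cal, Nova, 29, 2006, Gus), (Zephyr, 17, 22, Cal, Nova, 29, 2017, Eve), (Zephyr, 17, 22, Cal, Nova, 29, 2019, Ada)}
Projecting to title, aname, year (5 duplicate(s) eliminated): {(Alpha, Ned, 2009), (Nova, Ada, 2019), (Nova, Eve, 2017), (Nova, Fay, 1990), (Nova, Gus, 2006), (Zephyr, Ada, 2019), (Zephyr, Eve, 2017), (Zephyr, Gus, 2006)}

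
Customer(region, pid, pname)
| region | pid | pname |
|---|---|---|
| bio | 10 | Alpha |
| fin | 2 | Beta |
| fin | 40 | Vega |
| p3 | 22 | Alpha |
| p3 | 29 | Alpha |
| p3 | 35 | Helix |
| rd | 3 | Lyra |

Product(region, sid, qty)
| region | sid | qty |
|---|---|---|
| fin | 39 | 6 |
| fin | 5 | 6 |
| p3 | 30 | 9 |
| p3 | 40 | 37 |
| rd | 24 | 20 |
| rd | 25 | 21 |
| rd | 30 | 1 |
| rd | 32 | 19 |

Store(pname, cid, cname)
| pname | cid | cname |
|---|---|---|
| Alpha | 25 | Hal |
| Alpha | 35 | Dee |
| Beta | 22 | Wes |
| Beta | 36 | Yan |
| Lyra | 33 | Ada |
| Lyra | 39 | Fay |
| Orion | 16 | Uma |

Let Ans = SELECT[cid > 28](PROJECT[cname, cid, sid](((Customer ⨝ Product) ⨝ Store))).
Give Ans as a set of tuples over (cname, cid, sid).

{(Ada, 33, 24), (Ada, 33, 25), (Ada, 33, 30), (Ada, 33, 32), (Dee, 35, 30), (Dee, 35, 40), (Fay, 39, 24), (Fay, 39, 25), (Fay, 39, 30), (Fay, 39, 32), (Yan, 36, 39), (Yan, 36, 5)}

Natural join on region: {(fin, 2, Beta, 39, 6), (fin, 2, Beta, 5, 6), (fin, 40, Vega, 39, 6), (fin, 40, Vega, 5, 6), (p3, 22, Alpha, 30, 9), (p3, 22, Alpha, 40, 37), (p3, 29, Alpha, 30, 9), (p3, 29, Alpha, 40, 37), (p3, 35, Helix, 30, 9), (p3, 35, Helix, 40, 37), (rd, 3, Lyra, 24, 20), (rd, 3, Lyra, 25, 21), (rd, 3, Lyra, 30, 1), (rd, 3, Lyra, 32, 19)}
Natural join on pname: {(fin, 2, Beta, 39, 6, 22, Wes), (fin, 2, Beta, 39, 6, 36, Yan), (fin, 2, Beta, 5, 6, 22, Wes), (fin, 2, Beta, 5, 6, 36, Yan), (p3, 22, Alpha, 30, 9, 25, Hal), (p3, 22, Alpha, 30, 9, 35, Dee), (p3, 22, Alpha, 40, 37, 25, Hal), (p3, 22, Alpha, 40, 37, 35, Dee), (p3, 29, Alpha, 30, 9, 25, Hal), (p3, 29, Alpha, 30, 9, 35, Dee), (p3, 29, Alpha, 40, 37, 25, Hal), (p3, 29, Alpha, 40, 37, 35, Dee), (rd, 3, Lyra, 24, 20, 33, Ada), (rd, 3, Lyra, 24, 20, 39, Fay), (rd, 3, Lyra, 25, 21, 33, Ada), (rd, 3, Lyra, 25, 21, 39, Fay), (rd, 3, Lyra, 30, 1, 33, Ada), (rd, 3, Lyra, 30, 1, 39, Fay), (rd, 3, Lyra, 32, 19, 33, Ada), (rd, 3, Lyra, 32, 19, 39, Fay)}
π[cname, cid, sid]: project onto (cname, cid, sid) (4 duplicate(s) eliminated) → {(Ada, 33, 24), (Ada, 33, 25), (Ada, 33, 30), (Ada, 33, 32), (Dee, 35, 30), (Dee, 35, 40), (Fay, 39, 24), (Fay, 39, 25), (Fay, 39, 30), (Fay, 39, 32), (Hal, 25, 30), (Hal, 25, 40), (Wes, 22, 39), (Wes, 22, 5), (Yan, 36, 39), (Yan, 36, 5)}
Filtering on cid > 28 leaves {(Ada, 33, 24), (Ada, 33, 25), (Ada, 33, 30), (Ada, 33, 32), (Dee, 35, 30), (Dee, 35, 40), (Fay, 39, 24), (Fay, 39, 25), (Fay, 39, 30), (Fay, 39, 32), (Yan, 36, 39), (Yan, 36, 5)}.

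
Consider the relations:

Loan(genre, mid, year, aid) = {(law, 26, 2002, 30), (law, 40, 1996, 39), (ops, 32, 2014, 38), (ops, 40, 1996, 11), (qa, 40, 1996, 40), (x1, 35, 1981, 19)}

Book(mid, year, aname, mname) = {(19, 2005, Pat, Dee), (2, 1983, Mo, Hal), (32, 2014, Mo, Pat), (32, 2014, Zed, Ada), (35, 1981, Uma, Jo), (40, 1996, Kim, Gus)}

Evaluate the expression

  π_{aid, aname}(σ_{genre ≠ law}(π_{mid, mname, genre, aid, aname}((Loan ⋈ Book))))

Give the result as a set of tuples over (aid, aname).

{(11, Kim), (19, Uma), (38, Mo), (38, Zed), (40, Kim)}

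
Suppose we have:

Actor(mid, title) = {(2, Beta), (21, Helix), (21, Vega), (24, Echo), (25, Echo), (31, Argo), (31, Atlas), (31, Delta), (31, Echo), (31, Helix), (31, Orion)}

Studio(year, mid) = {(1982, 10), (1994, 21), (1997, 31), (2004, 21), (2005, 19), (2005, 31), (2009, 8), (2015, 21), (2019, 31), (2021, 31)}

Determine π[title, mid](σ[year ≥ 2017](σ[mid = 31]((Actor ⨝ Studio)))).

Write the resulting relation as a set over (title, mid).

Natural join on mid: {(21, Helix, 1994), (21, Helix, 2004), (21, Helix, 2015), (21, Vega, 1994), (21, Vega, 2004), (21, Vega, 2015), (31, Argo, 1997), (31, Argo, 2005), (31, Argo, 2019), (31, Argo, 2021), (31, Atlas, 1997), (31, Atlas, 2005), (31, Atlas, 2019), (31, Atlas, 2021), (31, Delta, 1997), (31, Delta, 2005), (31, Delta, 2019), (31, Delta, 2021), (31, Echo, 1997), (31, Echo, 2005), (31, Echo, 2019), (31, Echo, 2021), (31, Helix, 1997), (31, Helix, 2005), (31, Helix, 2019), (31, Helix, 2021), (31, Orion, 1997), (31, Orion, 2005), (31, Orion, 2019), (31, Orion, 2021)}
Filtering on mid = 31 leaves {(31, Argo, 1997), (31, Argo, 2005), (31, Argo, 2019), (31, Argo, 2021), (31, Atlas, 1997), (31, Atlas, 2005), (31, Atlas, 2019), (31, Atlas, 2021), (31, Delta, 1997), (31, Delta, 2005), (31, Delta, 2019), (31, Delta, 2021), (31, Echo, 1997), (31, Echo, 2005), (31, Echo, 2019), (31, Echo, 2021), (31, Helix, 1997), (31, Helix, 2005), (31, Helix, 2019), (31, Helix, 2021), (31, Orion, 1997), (31, Orion, 2005), (31, Orion, 2019), (31, Orion, 2021)}.
Filtering on year ≥ 2017 leaves {(31, Argo, 2019), (31, Argo, 2021), (31, Atlas, 2019), (31, Atlas, 2021), (31, Delta, 2019), (31, Delta, 2021), (31, Echo, 2019), (31, Echo, 2021), (31, Helix, 2019), (31, Helix, 2021), (31, Orion, 2019), (31, Orion, 2021)}.
π_{title, mid} gives {(Argo, 31), (Atlas, 31), (Delta, 31), (Echo, 31), (Helix, 31), (Orion, 31)} (6 duplicate(s) eliminated).

{(Argo, 31), (Atlas, 31), (Delta, 31), (Echo, 31), (Helix, 31), (Orion, 31)}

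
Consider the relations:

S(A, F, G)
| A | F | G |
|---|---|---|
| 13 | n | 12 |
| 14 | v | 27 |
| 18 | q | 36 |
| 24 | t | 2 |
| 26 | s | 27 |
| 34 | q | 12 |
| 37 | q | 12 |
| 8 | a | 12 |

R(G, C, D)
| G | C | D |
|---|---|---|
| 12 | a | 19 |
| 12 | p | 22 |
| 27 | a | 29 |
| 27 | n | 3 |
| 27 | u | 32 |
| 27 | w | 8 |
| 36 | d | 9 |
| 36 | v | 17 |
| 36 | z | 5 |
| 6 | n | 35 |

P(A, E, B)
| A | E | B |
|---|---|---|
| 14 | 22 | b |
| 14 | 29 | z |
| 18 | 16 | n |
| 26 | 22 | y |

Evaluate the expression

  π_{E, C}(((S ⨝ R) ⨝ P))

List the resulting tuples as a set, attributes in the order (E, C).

Joining S and R on G yields {(13, n, 12, a, 19), (13, n, 12, p, 22), (14, v, 27, a, 29), (14, v, 27, n, 3), (14, v, 27, u, 32), (14, v, 27, w, 8), (18, q, 36, d, 9), (18, q, 36, v, 17), (18, q, 36, z, 5), (26, s, 27, a, 29), (26, s, 27, n, 3), (26, s, 27, u, 32), (26, s, 27, w, 8), (34, q, 12, a, 19), (34, q, 12, p, 22), (37, q, 12, a, 19), (37, q, 12, p, 22), (8, a, 12, a, 19), (8, a, 12, p, 22)}.
Joining (S ⨝ R) and P on A yields {(14, v, 27, a, 29, 22, b), (14, v, 27, a, 29, 29, z), (14, v, 27, n, 3, 22, b), (14, v, 27, n, 3, 29, z), (14, v, 27, u, 32, 22, b), (14, v, 27, u, 32, 29, z), (14, v, 27, w, 8, 22, b), (14, v, 27, w, 8, 29, z), (18, q, 36, d, 9, 16, n), (18, q, 36, v, 17, 16, n), (18, q, 36, z, 5, 16, n), (26, s, 27, a, 29, 22, y), (26, s, 27, n, 3, 22, y), (26, s, 27, u, 32, 22, y), (26, s, 27, w, 8, 22, y)}.
π_{E, C} gives {(16, d), (16, v), (16, z), (22, a), (22, n), (22, u), (22, w), (29, a), (29, n), (29, u), (29, w)} (4 duplicate(s) eliminated).

{(16, d), (16, v), (16, z), (22, a), (22, n), (22, u), (22, w), (29, a), (29, n), (29, u), (29, w)}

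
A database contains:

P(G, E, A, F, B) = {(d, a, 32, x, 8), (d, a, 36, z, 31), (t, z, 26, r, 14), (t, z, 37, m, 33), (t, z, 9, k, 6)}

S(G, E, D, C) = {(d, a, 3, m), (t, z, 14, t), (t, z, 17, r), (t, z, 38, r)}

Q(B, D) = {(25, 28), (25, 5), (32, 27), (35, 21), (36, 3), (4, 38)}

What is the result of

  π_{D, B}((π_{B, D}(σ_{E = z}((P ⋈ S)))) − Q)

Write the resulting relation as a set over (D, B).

Joining P and S on G, E yields {(d, a, 32, x, 8, 3, m), (d, a, 36, z, 31, 3, m), (t, z, 26, r, 14, 14, t), (t, z, 26, r, 14, 17, r), (t, z, 26, r, 14, 38, r), (t, z, 37, m, 33, 14, t), (t, z, 37, m, 33, 17, r), (t, z, 37, m, 33, 38, r), (t, z, 9, k, 6, 14, t), (t, z, 9, k, 6, 17, r), (t, z, 9, k, 6, 38, r)}.
Apply σ_{E = z}; surviving tuples: {(t, z, 26, r, 14, 14, t), (t, z, 26, r, 14, 17, r), (t, z, 26, r, 14, 38, r), (t, z, 37, m, 33, 14, t), (t, z, 37, m, 33, 17, r), (t, z, 37, m, 33, 38, r), (t, z, 9, k, 6, 14, t), (t, z, 9, k, 6, 17, r), (t, z, 9, k, 6, 38, r)}
π[B, D]: project onto (B, D) → {(14, 14), (14, 17), (14, 38), (33, 14), (33, 17), (33, 38), (6, 14), (6, 17), (6, 38)}
Taking the difference: {(14, 14), (14, 17), (14, 38), (33, 14), (33, 17), (33, 38), (6, 14), (6, 17), (6, 38)}
π[D, B]: project onto (D, B) → {(14, 14), (14, 33), (14, 6), (17, 14), (17, 33), (17, 6), (38, 14), (38, 33), (38, 6)}

{(14, 14), (14, 33), (14, 6), (17, 14), (17, 33), (17, 6), (38, 14), (38, 33), (38, 6)}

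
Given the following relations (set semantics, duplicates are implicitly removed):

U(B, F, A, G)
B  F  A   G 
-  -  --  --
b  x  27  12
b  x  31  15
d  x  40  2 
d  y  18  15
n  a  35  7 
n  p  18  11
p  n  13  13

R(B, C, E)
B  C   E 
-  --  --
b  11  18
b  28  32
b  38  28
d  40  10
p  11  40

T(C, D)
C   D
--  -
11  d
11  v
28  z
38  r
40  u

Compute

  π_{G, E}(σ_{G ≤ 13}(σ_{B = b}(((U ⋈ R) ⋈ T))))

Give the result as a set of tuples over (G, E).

U ⋈ R (natural join on B): {(b, x, 27, 12, 11, 18), (b, x, 27, 12, 28, 32), (b, x, 27, 12, 38, 28), (b, x, 31, 15, 11, 18), (b, x, 31, 15, 28, 32), (b, x, 31, 15, 38, 28), (d, x, 40, 2, 40, 10), (d, y, 18, 15, 40, 10), (p, n, 13, 13, 11, 40)}
(U ⋈ R) ⋈ T (natural join on C): {(b, x, 27, 12, 11, 18, d), (b, x, 27, 12, 11, 18, v), (b, x, 27, 12, 28, 32, z), (b, x, 27, 12, 38, 28, r), (b, x, 31, 15, 11, 18, d), (b, x, 31, 15, 11, 18, v), (b, x, 31, 15, 28, 32, z), (b, x, 31, 15, 38, 28, r), (d, x, 40, 2, 40, 10, u), (d, y, 18, 15, 40, 10, u), (p, n, 13, 13, 11, 40, d), (p, n, 13, 13, 11, 40, v)}
Apply σ_{B = b}; surviving tuples: {(b, x, 27, 12, 11, 18, d), (b, x, 27, 12, 11, 18, v), (b, x, 27, 12, 28, 32, z), (b, x, 27, 12, 38, 28, r), (b, x, 31, 15, 11, 18, d), (b, x, 31, 15, 11, 18, v), (b, x, 31, 15, 28, 32, z), (b, x, 31, 15, 38, 28, r)}
Apply σ_{G ≤ 13}; surviving tuples: {(b, x, 27, 12, 11, 18, d), (b, x, 27, 12, 11, 18, v), (b, x, 27, 12, 28, 32, z), (b, x, 27, 12, 38, 28, r)}
Keep only column(s) G, E (1 duplicate(s) eliminated): {(12, 18), (12, 28), (12, 32)}

{(12, 18), (12, 28), (12, 32)}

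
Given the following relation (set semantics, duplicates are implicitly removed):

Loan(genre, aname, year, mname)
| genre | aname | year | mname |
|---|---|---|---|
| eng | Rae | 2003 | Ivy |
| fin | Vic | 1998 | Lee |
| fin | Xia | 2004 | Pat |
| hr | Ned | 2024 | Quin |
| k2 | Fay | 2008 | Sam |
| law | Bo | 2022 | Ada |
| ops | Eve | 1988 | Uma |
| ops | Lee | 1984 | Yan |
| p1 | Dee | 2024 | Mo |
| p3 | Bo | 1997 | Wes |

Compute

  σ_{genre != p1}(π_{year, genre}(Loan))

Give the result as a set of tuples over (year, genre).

Keep only column(s) year, genre: {(1984, ops), (1988, ops), (1997, p3), (1998, fin), (2003, eng), (2004, fin), (2008, k2), (2022, law), (2024, hr), (2024, p1)}
Filtering on genre != p1 leaves {(1984, ops), (1988, ops), (1997, p3), (1998, fin), (2003, eng), (2004, fin), (2008, k2), (2022, law), (2024, hr)}.

{(1984, ops), (1988, ops), (1997, p3), (1998, fin), (2003, eng), (2004, fin), (2008, k2), (2022, law), (2024, hr)}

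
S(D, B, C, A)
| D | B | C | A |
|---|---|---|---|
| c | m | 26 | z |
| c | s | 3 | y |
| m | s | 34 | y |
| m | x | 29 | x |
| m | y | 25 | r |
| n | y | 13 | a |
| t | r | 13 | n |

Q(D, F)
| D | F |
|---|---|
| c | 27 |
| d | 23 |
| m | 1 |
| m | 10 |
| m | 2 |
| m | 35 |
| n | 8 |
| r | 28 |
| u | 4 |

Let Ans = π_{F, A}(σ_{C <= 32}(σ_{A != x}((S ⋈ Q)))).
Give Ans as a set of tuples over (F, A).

{(1, r), (10, r), (2, r), (27, y), (27, z), (35, r), (8, a)}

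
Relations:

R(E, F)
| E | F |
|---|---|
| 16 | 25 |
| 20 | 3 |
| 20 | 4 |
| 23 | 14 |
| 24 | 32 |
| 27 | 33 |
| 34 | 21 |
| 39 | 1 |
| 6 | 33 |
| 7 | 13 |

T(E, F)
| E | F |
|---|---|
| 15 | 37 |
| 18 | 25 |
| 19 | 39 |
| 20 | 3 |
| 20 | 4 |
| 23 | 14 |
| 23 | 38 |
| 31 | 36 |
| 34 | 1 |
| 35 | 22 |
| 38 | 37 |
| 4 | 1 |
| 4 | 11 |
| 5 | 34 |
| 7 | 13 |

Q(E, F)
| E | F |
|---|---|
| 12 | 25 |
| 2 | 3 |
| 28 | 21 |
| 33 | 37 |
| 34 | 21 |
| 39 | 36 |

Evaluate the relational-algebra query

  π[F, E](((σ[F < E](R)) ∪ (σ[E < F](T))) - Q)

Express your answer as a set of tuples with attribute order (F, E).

{(1, 39), (11, 4), (13, 7), (14, 23), (25, 18), (3, 20), (34, 5), (36, 31), (37, 15), (38, 23), (39, 19), (4, 20)}

σ[F < E]: keep tuples satisfying F < E → {(20, 3), (20, 4), (23, 14), (34, 21), (39, 1)}
σ[E < F]: keep tuples satisfying E < F → {(15, 37), (18, 25), (19, 39), (23, 38), (31, 36), (4, 11), (5, 34), (7, 13)}
Union: {(20, 3), (20, 4), (23, 14), (34, 21), (39, 1)} with {(15, 37), (18, 25), (19, 39), (23, 38), (31, 36), (4, 11), (5, 34), (7, 13)} → {(15, 37), (18, 25), (19, 39), (20, 3), (20, 4), (23, 14), (23, 38), (31, 36), (34, 21), (39, 1), (4, 11), (5, 34), (7, 13)}
Difference: {(15, 37), (18, 25), (19, 39), (20, 3), (20, 4), (23, 14), (23, 38), (31, 36), (34, 21), (39, 1), (4, 11), (5, 34), (7, 13)} with {(12, 25), (2, 3), (28, 21), (33, 37), (34, 21), (39, 36)} → {(15, 37), (18, 25), (19, 39), (20, 3), (20, 4), (23, 14), (23, 38), (31, 36), (39, 1), (4, 11), (5, 34), (7, 13)}
π_{F, E} gives {(1, 39), (11, 4), (13, 7), (14, 23), (25, 18), (3, 20), (34, 5), (36, 31), (37, 15), (38, 23), (39, 19), (4, 20)}.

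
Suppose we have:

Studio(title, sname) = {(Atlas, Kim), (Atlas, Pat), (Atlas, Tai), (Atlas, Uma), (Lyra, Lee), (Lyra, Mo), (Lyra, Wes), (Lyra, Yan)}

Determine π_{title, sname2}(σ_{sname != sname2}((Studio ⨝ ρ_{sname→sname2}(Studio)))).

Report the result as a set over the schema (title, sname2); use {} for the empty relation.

{(Atlas, Kim), (Atlas, Pat), (Atlas, Tai), (Atlas, Uma), (Lyra, Lee), (Lyra, Mo), (Lyra, Wes), (Lyra, Yan)}

ρ[sname→sname2]: schema becomes (title, sname2); tuples unchanged.
Natural join on title: {(Atlas, Kim, Kim), (Atlas, Kim, Pat), (Atlas, Kim, Tai), (Atlas, Kim, Uma), (Atlas, Pat, Kim), (Atlas, Pat, Pat), (Atlas, Pat, Tai), (Atlas, Pat, Uma), (Atlas, Tai, Kim), (Atlas, Tai, Pat), (Atlas, Tai, Tai), (Atlas, Tai, Uma), (Atlas, Uma, Kim), (Atlas, Uma, Pat), (Atlas, Uma, Tai), (Atlas, Uma, Uma), (Lyra, Lee, Lee), (Lyra, Lee, Mo), (Lyra, Lee, Wes), (Lyra, Lee, Yan), (Lyra, Mo, Lee), (Lyra, Mo, Mo), (Lyra, Mo, Wes), (Lyra, Mo, Yan), (Lyra, Wes, Lee), (Lyra, Wes, Mo), (Lyra, Wes, Wes), (Lyra, Wes, Yan), (Lyra, Yan, Lee), (Lyra, Yan, Mo), (Lyra, Yan, Wes), (Lyra, Yan, Yan)}
σ[sname != sname2]: keep tuples satisfying sname != sname2 → {(Atlas, Kim, Pat), (Atlas, Kim, Tai), (Atlas, Kim, Uma), (Atlas, Pat, Kim), (Atlas, Pat, Tai), (Atlas, Pat, Uma), (Atlas, Tai, Kim), (Atlas, Tai, Pat), (Atlas, Tai, Uma), (Atlas, Uma, Kim), (Atlas, Uma, Pat), (Atlas, Uma, Tai), (Lyra, Lee, Mo), (Lyra, Lee, Wes), (Lyra, Lee, Yan), (Lyra, Mo, Lee), (Lyra, Mo, Wes), (Lyra, Mo, Yan), (Lyra, Wes, Lee), (Lyra, Wes, Mo), (Lyra, Wes, Yan), (Lyra, Yan, Lee), (Lyra, Yan, Mo), (Lyra, Yan, Wes)}
Keep only column(s) title, sname2 (16 duplicate(s) eliminated): {(Atlas, Kim), (Atlas, Pat), (Atlas, Tai), (Atlas, Uma), (Lyra, Lee), (Lyra, Mo), (Lyra, Wes), (Lyra, Yan)}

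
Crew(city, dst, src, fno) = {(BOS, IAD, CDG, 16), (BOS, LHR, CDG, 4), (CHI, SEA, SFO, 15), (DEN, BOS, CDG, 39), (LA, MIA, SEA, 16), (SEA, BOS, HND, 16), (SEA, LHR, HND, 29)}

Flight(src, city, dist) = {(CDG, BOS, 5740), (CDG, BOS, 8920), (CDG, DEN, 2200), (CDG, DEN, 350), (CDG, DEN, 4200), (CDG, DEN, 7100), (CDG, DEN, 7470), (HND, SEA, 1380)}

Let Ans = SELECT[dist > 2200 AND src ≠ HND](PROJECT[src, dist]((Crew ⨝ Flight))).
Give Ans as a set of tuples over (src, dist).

{(CDG, 4200), (CDG, 5740), (CDG, 7100), (CDG, 7470), (CDG, 8920)}

Natural join on city, src: {(BOS, IAD, CDG, 16, 5740), (BOS, IAD, CDG, 16, 8920), (BOS, LHR, CDG, 4, 5740), (BOS, LHR, CDG, 4, 8920), (DEN, BOS, CDG, 39, 2200), (DEN, BOS, CDG, 39, 350), (DEN, BOS, CDG, 39, 4200), (DEN, BOS, CDG, 39, 7100), (DEN, BOS, CDG, 39, 7470), (SEA, BOS, HND, 16, 1380), (SEA, LHR, HND, 29, 1380)}
Projecting to src, dist (3 duplicate(s) eliminated): {(CDG, 2200), (CDG, 350), (CDG, 4200), (CDG, 5740), (CDG, 7100), (CDG, 7470), (CDG, 8920), (HND, 1380)}
σ[dist > 2200 AND src ≠ HND]: keep tuples satisfying dist > 2200 AND src ≠ HND → {(CDG, 4200), (CDG, 5740), (CDG, 7100), (CDG, 7470), (CDG, 8920)}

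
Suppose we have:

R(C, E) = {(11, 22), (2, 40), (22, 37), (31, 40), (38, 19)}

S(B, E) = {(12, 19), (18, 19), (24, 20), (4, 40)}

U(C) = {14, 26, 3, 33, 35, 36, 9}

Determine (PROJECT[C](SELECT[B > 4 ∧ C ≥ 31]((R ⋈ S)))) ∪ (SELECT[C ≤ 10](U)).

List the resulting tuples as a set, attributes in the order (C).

{3, 38, 9}

Joining R and S on E yields {(2, 40, 4), (31, 40, 4), (38, 19, 12), (38, 19, 18)}.
Filtering on B > 4 ∧ C ≥ 31 leaves {(38, 19, 12), (38, 19, 18)}.
Projecting to C (1 duplicate(s) eliminated): {38}
Filtering on C ≤ 10 leaves {3, 9}.
Taking the union: {3, 38, 9}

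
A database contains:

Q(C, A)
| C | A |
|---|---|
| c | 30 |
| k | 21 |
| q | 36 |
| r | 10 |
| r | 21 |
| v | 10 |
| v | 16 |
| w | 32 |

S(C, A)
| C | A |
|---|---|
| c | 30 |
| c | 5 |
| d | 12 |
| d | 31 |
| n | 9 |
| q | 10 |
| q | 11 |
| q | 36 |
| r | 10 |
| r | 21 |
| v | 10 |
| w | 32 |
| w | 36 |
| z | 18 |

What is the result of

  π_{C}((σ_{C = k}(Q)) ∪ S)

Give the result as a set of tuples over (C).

Apply σ_{C = k}; surviving tuples: {(k, 21)}
Set union of the two operands is {(c, 30), (c, 5), (d, 12), (d, 31), (k, 21), (n, 9), (q, 10), (q, 11), (q, 36), (r, 10), (r, 21), (v, 10), (w, 32), (w, 36), (z, 18)}.
π[C]: project onto (C) (6 duplicate(s) eliminated) → {c, d, k, n, q, r, v, w, z}

{c, d, k, n, q, r, v, w, z}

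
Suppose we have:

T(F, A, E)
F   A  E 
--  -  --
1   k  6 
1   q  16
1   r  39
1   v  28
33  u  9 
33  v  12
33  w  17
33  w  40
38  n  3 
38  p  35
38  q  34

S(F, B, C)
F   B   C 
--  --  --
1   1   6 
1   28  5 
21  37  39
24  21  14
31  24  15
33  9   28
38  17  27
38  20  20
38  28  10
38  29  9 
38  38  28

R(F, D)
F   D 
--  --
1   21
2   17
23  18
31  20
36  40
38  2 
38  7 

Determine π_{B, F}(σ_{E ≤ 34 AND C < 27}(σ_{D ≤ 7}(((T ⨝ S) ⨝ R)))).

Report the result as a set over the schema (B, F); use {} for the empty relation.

{(20, 38), (28, 38), (29, 38)}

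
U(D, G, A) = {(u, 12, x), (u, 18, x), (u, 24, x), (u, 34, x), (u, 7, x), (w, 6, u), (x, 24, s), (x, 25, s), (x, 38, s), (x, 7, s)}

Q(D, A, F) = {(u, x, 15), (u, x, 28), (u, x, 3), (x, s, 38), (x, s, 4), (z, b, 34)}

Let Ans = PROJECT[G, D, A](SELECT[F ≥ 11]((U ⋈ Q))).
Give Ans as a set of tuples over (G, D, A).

Joining U and Q on D, A yields {(u, 12, x, 15), (u, 12, x, 28), (u, 12, x, 3), (u, 18, x, 15), (u, 18, x, 28), (u, 18, x, 3), (u, 24, x, 15), (u, 24, x, 28), (u, 24, x, 3), (u, 34, x, 15), (u, 34, x, 28), (u, 34, x, 3), (u, 7, x, 15), (u, 7, x, 28), (u, 7, x, 3), (x, 24, s, 38), (x, 24, s, 4), (x, 25, s, 38), (x, 25, s, 4), (x, 38, s, 38), (x, 38, s, 4), (x, 7, s, 38), (x, 7, s, 4)}.
σ[F ≥ 11]: keep tuples satisfying F ≥ 11 → {(u, 12, x, 15), (u, 12, x, 28), (u, 18, x, 15), (u, 18, x, 28), (u, 24, x, 15), (u, 24, x, 28), (u, 34, x, 15), (u, 34, x, 28), (u, 7, x, 15), (u, 7, x, 28), (x, 24, s, 38), (x, 25, s, 38), (x, 38, s, 38), (x, 7, s, 38)}
π[G, D, A]: project onto (G, D, A) (5 duplicate(s) eliminated) → {(12, u, x), (18, u, x), (24, u, x), (24, x, s), (25, x, s), (34, u, x), (38, x, s), (7, u, x), (7, x, s)}

{(12, u, x), (18, u, x), (24, u, x), (24, x, s), (25, x, s), (34, u, x), (38, x, s), (7, u, x), (7, x, s)}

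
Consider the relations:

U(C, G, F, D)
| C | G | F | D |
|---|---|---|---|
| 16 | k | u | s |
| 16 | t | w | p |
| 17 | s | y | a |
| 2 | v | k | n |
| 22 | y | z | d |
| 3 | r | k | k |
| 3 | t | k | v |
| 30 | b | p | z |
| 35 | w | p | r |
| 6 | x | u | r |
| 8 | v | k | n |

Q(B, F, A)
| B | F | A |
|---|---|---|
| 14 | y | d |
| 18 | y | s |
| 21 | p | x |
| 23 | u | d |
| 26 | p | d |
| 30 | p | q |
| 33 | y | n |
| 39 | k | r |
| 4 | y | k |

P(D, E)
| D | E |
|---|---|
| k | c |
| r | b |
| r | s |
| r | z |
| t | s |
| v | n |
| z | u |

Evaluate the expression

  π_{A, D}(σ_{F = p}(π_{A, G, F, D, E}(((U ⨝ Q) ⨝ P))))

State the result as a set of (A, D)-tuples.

U ⋈ Q (natural join on F): {(16, k, u, s, 23, d), (17, s, y, a, 14, d), (17, s, y, a, 18, s), (17, s, y, a, 33, n), (17, s, y, a, 4, k), (2, v, k, n, 39, r), (3, r, k, k, 39, r), (3, t, k, v, 39, r), (30, b, p, z, 21, x), (30, b, p, z, 26, d), (30, b, p, z, 30, q), (35, w, p, r, 21, x), (35, w, p, r, 26, d), (35, w, p, r, 30, q), (6, x, u, r, 23, d), (8, v, k, n, 39, r)}
(U ⨝ Q) ⋈ P (natural join on D): {(3, r, k, k, 39, r, c), (3, t, k, v, 39, r, n), (30, b, p, z, 21, x, u), (30, b, p, z, 26, d, u), (30, b, p, z, 30, q, u), (35, w, p, r, 21, x, b), (35, w, p, r, 21, x, s), (35, w, p, r, 21, x, z), (35, w, p, r, 26, d, b), (35, w, p, r, 26, d, s), (35, w, p, r, 26, d, z), (35, w, p, r, 30, q, b), (35, w, p, r, 30, q, s), (35, w, p, r, 30, q, z), (6, x, u, r, 23, d, b), (6, x, u, r, 23, d, s), (6, x, u, r, 23, d, z)}
π_{A, G, F, D, E} gives {(d, b, p, z, u), (d, w, p, r, b), (d, w, p, r, s), (d, w, p, r, z), (d, x, u, r, b), (d, x, u, r, s), (d, x, u, r, z), (q, b, p, z, u), (q, w, p, r, b), (q, w, p, r, s), (q, w, p, r, z), (r, r, k, k, c), (r, t, k, v, n), (x, b, p, z, u), (x, w, p, r, b), (x, w, p, r, s), (x, w, p, r, z)}.
σ[F = p]: keep tuples satisfying F = p → {(d, b, p, z, u), (d, w, p, r, b), (d, w, p, r, s), (d, w, p, r, z), (q, b, p, z, u), (q, w, p, r, b), (q, w, p, r, s), (q, w, p, r, z), (x, b, p, z, u), (x, w, p, r, b), (x, w, p, r, s), (x, w, p, r, z)}
π_{A, D} gives {(d, r), (d, z), (q, r), (q, z), (x, r), (x, z)} (6 duplicate(s) eliminated).

{(d, r), (d, z), (q, r), (q, z), (x, r), (x, z)}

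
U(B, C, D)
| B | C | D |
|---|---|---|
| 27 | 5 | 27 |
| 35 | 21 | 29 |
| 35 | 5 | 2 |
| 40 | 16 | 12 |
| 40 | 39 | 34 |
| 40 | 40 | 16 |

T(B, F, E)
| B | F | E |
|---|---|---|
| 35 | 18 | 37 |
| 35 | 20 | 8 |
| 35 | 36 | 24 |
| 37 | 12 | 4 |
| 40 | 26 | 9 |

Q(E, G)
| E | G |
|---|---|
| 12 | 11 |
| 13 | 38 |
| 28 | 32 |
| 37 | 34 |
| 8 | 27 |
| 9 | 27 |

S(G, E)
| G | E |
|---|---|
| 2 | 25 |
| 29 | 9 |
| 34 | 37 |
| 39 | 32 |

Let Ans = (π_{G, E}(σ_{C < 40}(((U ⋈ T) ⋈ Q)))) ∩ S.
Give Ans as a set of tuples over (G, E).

{(34, 37)}

U ⋈ T (natural join on B): {(35, 21, 29, 18, 37), (35, 21, 29, 20, 8), (35, 21, 29, 36, 24), (35, 5, 2, 18, 37), (35, 5, 2, 20, 8), (35, 5, 2, 36, 24), (40, 16, 12, 26, 9), (40, 39, 34, 26, 9), (40, 40, 16, 26, 9)}
(U ⋈ T) ⋈ Q (natural join on E): {(35, 21, 29, 18, 37, 34), (35, 21, 29, 20, 8, 27), (35, 5, 2, 18, 37, 34), (35, 5, 2, 20, 8, 27), (40, 16, 12, 26, 9, 27), (40, 39, 34, 26, 9, 27), (40, 40, 16, 26, 9, 27)}
σ[C < 40]: keep tuples satisfying C < 40 → {(35, 21, 29, 18, 37, 34), (35, 21, 29, 20, 8, 27), (35, 5, 2, 18, 37, 34), (35, 5, 2, 20, 8, 27), (40, 16, 12, 26, 9, 27), (40, 39, 34, 26, 9, 27)}
Projecting to G, E (3 duplicate(s) eliminated): {(27, 8), (27, 9), (34, 37)}
Intersection: {(27, 8), (27, 9), (34, 37)} with {(2, 25), (29, 9), (34, 37), (39, 32)} → {(34, 37)}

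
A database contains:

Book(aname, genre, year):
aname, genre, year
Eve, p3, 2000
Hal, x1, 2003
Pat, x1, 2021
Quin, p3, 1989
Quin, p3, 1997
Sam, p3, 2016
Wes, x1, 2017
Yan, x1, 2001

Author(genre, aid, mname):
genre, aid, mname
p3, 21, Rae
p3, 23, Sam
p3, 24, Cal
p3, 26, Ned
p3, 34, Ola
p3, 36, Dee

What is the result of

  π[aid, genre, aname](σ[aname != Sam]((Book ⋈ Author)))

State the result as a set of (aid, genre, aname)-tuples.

{(21, p3, Eve), (21, p3, Quin), (23, p3, Eve), (23, p3, Quin), (24, p3, Eve), (24, p3, Quin), (26, p3, Eve), (26, p3, Quin), (34, p3, Eve), (34, p3, Quin), (36, p3, Eve), (36, p3, Quin)}

Joining Book and Author on genre yields {(Eve, p3, 2000, 21, Rae), (Eve, p3, 2000, 23, Sam), (Eve, p3, 2000, 24, Cal), (Eve, p3, 2000, 26, Ned), (Eve, p3, 2000, 34, Ola), (Eve, p3, 2000, 36, Dee), (Quin, p3, 1989, 21, Rae), (Quin, p3, 1989, 23, Sam), (Quin, p3, 1989, 24, Cal), (Quin, p3, 1989, 26, Ned), (Quin, p3, 1989, 34, Ola), (Quin, p3, 1989, 36, Dee), (Quin, p3, 1997, 21, Rae), (Quin, p3, 1997, 23, Sam), (Quin, p3, 1997, 24, Cal), (Quin, p3, 1997, 26, Ned), (Quin, p3, 1997, 34, Ola), (Quin, p3, 1997, 36, Dee), (Sam, p3, 2016, 21, Rae), (Sam, p3, 2016, 23, Sam), (Sam, p3, 2016, 24, Cal), (Sam, p3, 2016, 26, Ned), (Sam, p3, 2016, 34, Ola), (Sam, p3, 2016, 36, Dee)}.
σ[aname != Sam]: keep tuples satisfying aname != Sam → {(Eve, p3, 2000, 21, Rae), (Eve, p3, 2000, 23, Sam), (Eve, p3, 2000, 24, Cal), (Eve, p3, 2000, 26, Ned), (Eve, p3, 2000, 34, Ola), (Eve, p3, 2000, 36, Dee), (Quin, p3, 1989, 21, Rae), (Quin, p3, 1989, 23, Sam), (Quin, p3, 1989, 24, Cal), (Quin, p3, 1989, 26, Ned), (Quin, p3, 1989, 34, Ola), (Quin, p3, 1989, 36, Dee), (Quin, p3, 1997, 21, Rae), (Quin, p3, 1997, 23, Sam), (Quin, p3, 1997, 24, Cal), (Quin, p3, 1997, 26, Ned), (Quin, p3, 1997, 34, Ola), (Quin, p3, 1997, 36, Dee)}
Keep only column(s) aid, genre, aname (6 duplicate(s) eliminated): {(21, p3, Eve), (21, p3, Quin), (23, p3, Eve), (23, p3, Quin), (24, p3, Eve), (24, p3, Quin), (26, p3, Eve), (26, p3, Quin), (34, p3, Eve), (34, p3, Quin), (36, p3, Eve), (36, p3, Quin)}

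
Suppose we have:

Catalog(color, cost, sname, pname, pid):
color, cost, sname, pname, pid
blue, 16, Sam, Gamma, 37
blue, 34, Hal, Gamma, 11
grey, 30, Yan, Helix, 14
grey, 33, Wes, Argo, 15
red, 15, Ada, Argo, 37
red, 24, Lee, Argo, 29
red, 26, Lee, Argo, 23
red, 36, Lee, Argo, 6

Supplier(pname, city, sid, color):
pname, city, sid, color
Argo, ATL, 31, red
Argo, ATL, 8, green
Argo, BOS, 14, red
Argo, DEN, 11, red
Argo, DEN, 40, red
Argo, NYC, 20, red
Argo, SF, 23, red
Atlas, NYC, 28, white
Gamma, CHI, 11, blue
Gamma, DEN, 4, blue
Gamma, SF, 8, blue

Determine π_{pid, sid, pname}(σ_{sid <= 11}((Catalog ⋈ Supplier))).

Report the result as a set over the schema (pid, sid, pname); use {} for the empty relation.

Joining Catalog and Supplier on color, pname yields {(blue, 16, Sam, Gamma, 37, CHI, 11), (blue, 16, Sam, Gamma, 37, DEN, 4), (blue, 16, Sam, Gamma, 37, SF, 8), (blue, 34, Hal, Gamma, 11, CHI, 11), (blue, 34, Hal, Gamma, 11, DEN, 4), (blue, 34, Hal, Gamma, 11, SF, 8), (red, 15, Ada, Argo, 37, ATL, 31), (red, 15, Ada, Argo, 37, BOS, 14), (red, 15, Ada, Argo, 37, DEN, 11), (red, 15, Ada, Argo, 37, DEN, 40), (red, 15, Ada, Argo, 37, NYC, 20), (red, 15, Ada, Argo, 37, SF, 23), (red, 24, Lee, Argo, 29, ATL, 31), (red, 24, Lee, Argo, 29, BOS, 14), (red, 24, Lee, Argo, 29, DEN, 11), (red, 24, Lee, Argo, 29, DEN, 40), (red, 24, Lee, Argo, 29, NYC, 20), (red, 24, Lee, Argo, 29, SF, 23), (red, 26, Lee, Argo, 23, ATL, 31), (red, 26, Lee, Argo, 23, BOS, 14), (red, 26, Lee, Argo, 23, DEN, 11), (red, 26, Lee, Argo, 23, DEN, 40), (red, 26, Lee, Argo, 23, NYC, 20), (red, 26, Lee, Argo, 23, SF, 23), (red, 36, Lee, Argo, 6, ATL, 31), (red, 36, Lee, Argo, 6, BOS, 14), (red, 36, Lee, Argo, 6, DEN, 11), (red, 36, Lee, Argo, 6, DEN, 40), (red, 36, Lee, Argo, 6, NYC, 20), (red, 36, Lee, Argo, 6, SF, 23)}.
Selection sid <= 11: {(blue, 16, Sam, Gamma, 37, CHI, 11), (blue, 16, Sam, Gamma, 37, DEN, 4), (blue, 16, Sam, Gamma, 37, SF, 8), (blue, 34, Hal, Gamma, 11, CHI, 11), (blue, 34, Hal, Gamma, 11, DEN, 4), (blue, 34, Hal, Gamma, 11, SF, 8), (red, 15, Ada, Argo, 37, DEN, 11), (red, 24, Lee, Argo, 29, DEN, 11), (red, 26, Lee, Argo, 23, DEN, 11), (red, 36, Lee, Argo, 6, DEN, 11)}
Keep only column(s) pid, sid, pname: {(11, 11, Gamma), (11, 4, Gamma), (11, 8, Gamma), (23, 11, Argo), (29, 11, Argo), (37, 11, Argo), (37, 11, Gamma), (37, 4, Gamma), (37, 8, Gamma), (6, 11, Argo)}

{(11, 11, Gamma), (11, 4, Gamma), (11, 8, Gamma), (23, 11, Argo), (29, 11, Argo), (37, 11, Argo), (37, 11, Gamma), (37, 4, Gamma), (37, 8, Gamma), (6, 11, Argo)}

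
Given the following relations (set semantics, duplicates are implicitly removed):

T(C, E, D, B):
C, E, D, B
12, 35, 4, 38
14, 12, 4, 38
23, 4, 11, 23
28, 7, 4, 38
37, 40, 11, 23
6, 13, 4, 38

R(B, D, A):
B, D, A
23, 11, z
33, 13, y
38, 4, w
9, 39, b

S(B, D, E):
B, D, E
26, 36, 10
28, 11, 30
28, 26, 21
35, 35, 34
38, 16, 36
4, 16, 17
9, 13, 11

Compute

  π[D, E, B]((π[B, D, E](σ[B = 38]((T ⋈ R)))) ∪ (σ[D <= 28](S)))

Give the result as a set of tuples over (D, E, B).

{(11, 30, 28), (13, 11, 9), (16, 17, 4), (16, 36, 38), (26, 21, 28), (4, 12, 38), (4, 13, 38), (4, 35, 38), (4, 7, 38)}

Joining T and R on D, B yields {(12, 35, 4, 38, w), (14, 12, 4, 38, w), (23, 4, 11, 23, z), (28, 7, 4, 38, w), (37, 40, 11, 23, z), (6, 13, 4, 38, w)}.
Apply σ_{B = 38}; surviving tuples: {(12, 35, 4, 38, w), (14, 12, 4, 38, w), (28, 7, 4, 38, w), (6, 13, 4, 38, w)}
Keep only column(s) B, D, E: {(38, 4, 12), (38, 4, 13), (38, 4, 35), (38, 4, 7)}
Apply σ_{D <= 28}; surviving tuples: {(28, 11, 30), (28, 26, 21), (38, 16, 36), (4, 16, 17), (9, 13, 11)}
Union: {(38, 4, 12), (38, 4, 13), (38, 4, 35), (38, 4, 7)} with {(28, 11, 30), (28, 26, 21), (38, 16, 36), (4, 16, 17), (9, 13, 11)} → {(28, 11, 30), (28, 26, 21), (38, 16, 36), (38, 4, 12), (38, 4, 13), (38, 4, 35), (38, 4, 7), (4, 16, 17), (9, 13, 11)}
Keep only column(s) D, E, B: {(11, 30, 28), (13, 11, 9), (16, 17, 4), (16, 36, 38), (26, 21, 28), (4, 12, 38), (4, 13, 38), (4, 35, 38), (4, 7, 38)}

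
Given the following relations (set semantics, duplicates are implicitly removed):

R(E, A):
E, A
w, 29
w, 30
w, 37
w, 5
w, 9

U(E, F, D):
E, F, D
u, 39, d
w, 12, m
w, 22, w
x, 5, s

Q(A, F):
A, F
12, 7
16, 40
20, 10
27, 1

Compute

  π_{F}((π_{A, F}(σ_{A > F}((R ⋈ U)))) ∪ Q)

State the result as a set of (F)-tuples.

Joining R and U on E yields {(w, 29, 12, m), (w, 29, 22, w), (w, 30, 12, m), (w, 30, 22, w), (w, 37, 12, m), (w, 37, 22, w), (w, 5, 12, m), (w, 5, 22, w), (w, 9, 12, m), (w, 9, 22, w)}.
Filtering on A > F leaves {(w, 29, 12, m), (w, 29, 22, w), (w, 30, 12, m), (w, 30, 22, w), (w, 37, 12, m), (w, 37, 22, w)}.
π_{A, F} gives {(29, 12), (29, 22), (30, 12), (30, 22), (37, 12), (37, 22)}.
Union: {(29, 12), (29, 22), (30, 12), (30, 22), (37, 12), (37, 22)} with {(12, 7), (16, 40), (20, 10), (27, 1)} → {(12, 7), (16, 40), (20, 10), (27, 1), (29, 12), (29, 22), (30, 12), (30, 22), (37, 12), (37, 22)}
π_{F} gives {1, 10, 12, 22, 40, 7} (4 duplicate(s) eliminated).

{1, 10, 12, 22, 40, 7}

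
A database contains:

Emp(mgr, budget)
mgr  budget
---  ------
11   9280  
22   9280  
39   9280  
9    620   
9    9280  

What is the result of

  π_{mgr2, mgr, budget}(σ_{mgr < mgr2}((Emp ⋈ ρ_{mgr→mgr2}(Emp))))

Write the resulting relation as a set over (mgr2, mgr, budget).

ρ[mgr→mgr2]: schema becomes (mgr2, budget); tuples unchanged.
Emp ⋈ ρ_{mgr→mgr2}(Emp) (natural join on budget): {(11, 9280, 11), (11, 9280, 22), (11, 9280, 39), (11, 9280, 9), (22, 9280, 11), (22, 9280, 22), (22, 9280, 39), (22, 9280, 9), (39, 9280, 11), (39, 9280, 22), (39, 9280, 39), (39, 9280, 9), (9, 620, 9), (9, 9280, 11), (9, 9280, 22), (9, 9280, 39), (9, 9280, 9)}
Selection mgr < mgr2: {(11, 9280, 22), (11, 9280, 39), (22, 9280, 39), (9, 9280, 11), (9, 9280, 22), (9, 9280, 39)}
Projecting to mgr2, mgr, budget: {(11, 9, 9280), (22, 11, 9280), (22, 9, 9280), (39, 11, 9280), (39, 22, 9280), (39, 9, 9280)}

{(11, 9, 9280), (22, 11, 9280), (22, 9, 9280), (39, 11, 9280), (39, 22, 9280), (39, 9, 9280)}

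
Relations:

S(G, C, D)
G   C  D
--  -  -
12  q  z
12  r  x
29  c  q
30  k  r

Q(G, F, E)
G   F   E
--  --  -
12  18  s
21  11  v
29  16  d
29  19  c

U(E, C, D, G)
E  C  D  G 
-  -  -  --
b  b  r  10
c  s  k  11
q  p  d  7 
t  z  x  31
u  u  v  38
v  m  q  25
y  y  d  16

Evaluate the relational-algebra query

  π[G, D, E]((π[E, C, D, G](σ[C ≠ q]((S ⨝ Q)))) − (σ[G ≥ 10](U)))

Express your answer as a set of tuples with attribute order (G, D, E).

Natural join on G: {(12, q, z, 18, s), (12, r, x, 18, s), (29, c, q, 16, d), (29, c, q, 19, c)}
Filtering on C ≠ q leaves {(12, r, x, 18, s), (29, c, q, 16, d), (29, c, q, 19, c)}.
Keep only column(s) E, C, D, G: {(c, c, q, 29), (d, c, q, 29), (s, r, x, 12)}
Filtering on G ≥ 10 leaves {(b, b, r, 10), (c, s, k, 11), (t, z, x, 31), (u, u, v, 38), (v, m, q, 25), (y, y, d, 16)}.
Set difference of the two operands is {(c, c, q, 29), (d, c, q, 29), (s, r, x, 12)}.
Keep only column(s) G, D, E: {(12, x, s), (29, q, c), (29, q, d)}

{(12, x, s), (29, q, c), (29, q, d)}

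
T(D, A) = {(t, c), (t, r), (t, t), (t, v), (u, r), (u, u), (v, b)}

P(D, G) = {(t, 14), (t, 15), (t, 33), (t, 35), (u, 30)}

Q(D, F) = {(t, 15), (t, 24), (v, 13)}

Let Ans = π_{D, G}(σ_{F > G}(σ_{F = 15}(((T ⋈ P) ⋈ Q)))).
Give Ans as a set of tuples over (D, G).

{(t, 14)}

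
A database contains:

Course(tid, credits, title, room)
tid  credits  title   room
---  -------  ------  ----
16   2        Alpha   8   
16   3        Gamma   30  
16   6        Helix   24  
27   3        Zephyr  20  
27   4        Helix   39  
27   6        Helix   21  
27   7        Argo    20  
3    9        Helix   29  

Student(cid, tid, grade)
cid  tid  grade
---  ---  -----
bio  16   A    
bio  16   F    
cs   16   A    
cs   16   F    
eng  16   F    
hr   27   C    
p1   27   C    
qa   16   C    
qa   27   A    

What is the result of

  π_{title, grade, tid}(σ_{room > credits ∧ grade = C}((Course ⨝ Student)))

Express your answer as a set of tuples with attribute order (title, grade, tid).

{(Alpha, C, 16), (Argo, C, 27), (Gamma, C, 16), (Helix, C, 16), (Helix, C, 27), (Zephyr, C, 27)}

Natural join on tid: {(16, 2, Alpha, 8, bio, A), (16, 2, Alpha, 8, bio, F), (16, 2, Alpha, 8, cs, A), (16, 2, Alpha, 8, cs, F), (16, 2, Alpha, 8, eng, F), (16, 2, Alpha, 8, qa, C), (16, 3, Gamma, 30, bio, A), (16, 3, Gamma, 30, bio, F), (16, 3, Gamma, 30, cs, A), (16, 3, Gamma, 30, cs, F), (16, 3, Gamma, 30, eng, F), (16, 3, Gamma, 30, qa, C), (16, 6, Helix, 24, bio, A), (16, 6, Helix, 24, bio, F), (16, 6, Helix, 24, cs, A), (16, 6, Helix, 24, cs, F), (16, 6, Helix, 24, eng, F), (16, 6, Helix, 24, qa, C), (27, 3, Zephyr, 20, hr, C), (27, 3, Zephyr, 20, p1, C), (27, 3, Zephyr, 20, qa, A), (27, 4, Helix, 39, hr, C), (27, 4, Helix, 39, p1, C), (27, 4, Helix, 39, qa, A), (27, 6, Helix, 21, hr, C), (27, 6, Helix, 21, p1, C), (27, 6, Helix, 21, qa, A), (27, 7, Argo, 20, hr, C), (27, 7, Argo, 20, p1, C), (27, 7, Argo, 20, qa, A)}
Filtering on room > credits ∧ grade = C leaves {(16, 2, Alpha, 8, qa, C), (16, 3, Gamma, 30, qa, C), (16, 6, Helix, 24, qa, C), (27, 3, Zephyr, 20, hr, C), (27, 3, Zephyr, 20, p1, C), (27, 4, Helix, 39, hr, C), (27, 4, Helix, 39, p1, C), (27, 6, Helix, 21, hr, C), (27, 6, Helix, 21, p1, C), (27, 7, Argo, 20, hr, C), (27, 7, Argo, 20, p1, C)}.
π_{title, grade, tid} gives {(Alpha, C, 16), (Argo, C, 27), (Gamma, C, 16), (Helix, C, 16), (Helix, C, 27), (Zephyr, C, 27)} (5 duplicate(s) eliminated).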